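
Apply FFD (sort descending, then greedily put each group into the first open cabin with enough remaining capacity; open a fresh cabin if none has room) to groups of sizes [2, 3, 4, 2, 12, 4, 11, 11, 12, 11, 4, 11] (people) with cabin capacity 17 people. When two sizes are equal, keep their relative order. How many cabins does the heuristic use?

Sorted descending: 12, 12, 11, 11, 11, 11, 4, 4, 4, 3, 2, 2.
  12 → cabin 1 (new)  [load 12/17]
  12 → cabin 2 (new)  [load 12/17]
  11 → cabin 3 (new)  [load 11/17]
  11 → cabin 4 (new)  [load 11/17]
  11 → cabin 5 (new)  [load 11/17]
  11 → cabin 6 (new)  [load 11/17]
  4 → cabin 1  [load 16/17]
  4 → cabin 2  [load 16/17]
  4 → cabin 3  [load 15/17]
  3 → cabin 4  [load 14/17]
  2 → cabin 3  [load 17/17]
  2 → cabin 4  [load 16/17]
6 cabins opened.

6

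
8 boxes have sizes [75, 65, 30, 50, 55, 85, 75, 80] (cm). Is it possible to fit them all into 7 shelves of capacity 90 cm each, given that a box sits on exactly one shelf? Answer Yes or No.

Yes

A valid assignment using 7 shelves:
  shelf 1: 85 = 85
  shelf 2: 80 = 80
  shelf 3: 75 = 75
  shelf 4: 75 = 75
  shelf 5: 65 = 65
  shelf 6: 55 + 30 = 85
  shelf 7: 50 = 50
Every load is within 90 cm, so 7 shelves suffice.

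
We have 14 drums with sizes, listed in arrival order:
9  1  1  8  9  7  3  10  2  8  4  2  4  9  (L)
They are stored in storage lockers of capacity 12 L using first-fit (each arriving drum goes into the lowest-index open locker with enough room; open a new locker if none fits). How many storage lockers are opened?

7

  9 → locker 1 (new)  [load 9/12]
  1 → locker 1  [load 10/12]
  1 → locker 1  [load 11/12]
  8 → locker 2 (new)  [load 8/12]
  9 → locker 3 (new)  [load 9/12]
  7 → locker 4 (new)  [load 7/12]
  3 → locker 2  [load 11/12]
  10 → locker 5 (new)  [load 10/12]
  2 → locker 3  [load 11/12]
  8 → locker 6 (new)  [load 8/12]
  4 → locker 4  [load 11/12]
  2 → locker 5  [load 12/12]
  4 → locker 6  [load 12/12]
  9 → locker 7 (new)  [load 9/12]
7 storage lockers opened.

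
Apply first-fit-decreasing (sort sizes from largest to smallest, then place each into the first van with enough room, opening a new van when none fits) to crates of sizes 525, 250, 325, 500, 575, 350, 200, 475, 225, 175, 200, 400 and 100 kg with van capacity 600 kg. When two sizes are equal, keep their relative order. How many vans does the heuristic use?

8

Sorted descending: 575, 525, 500, 475, 400, 350, 325, 250, 225, 200, 200, 175, 100.
  575 → van 1 (new)  [load 575/600]
  525 → van 2 (new)  [load 525/600]
  500 → van 3 (new)  [load 500/600]
  475 → van 4 (new)  [load 475/600]
  400 → van 5 (new)  [load 400/600]
  350 → van 6 (new)  [load 350/600]
  325 → van 7 (new)  [load 325/600]
  250 → van 6  [load 600/600]
  225 → van 7  [load 550/600]
  200 → van 5  [load 600/600]
  200 → van 8 (new)  [load 200/600]
  175 → van 8  [load 375/600]
  100 → van 3  [load 600/600]
8 vans opened.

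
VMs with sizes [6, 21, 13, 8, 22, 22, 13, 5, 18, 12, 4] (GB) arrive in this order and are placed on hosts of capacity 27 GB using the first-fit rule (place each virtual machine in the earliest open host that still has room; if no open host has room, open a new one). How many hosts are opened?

  6 → host 1 (new)  [load 6/27]
  21 → host 1  [load 27/27]
  13 → host 2 (new)  [load 13/27]
  8 → host 2  [load 21/27]
  22 → host 3 (new)  [load 22/27]
  22 → host 4 (new)  [load 22/27]
  13 → host 5 (new)  [load 13/27]
  5 → host 2  [load 26/27]
  18 → host 6 (new)  [load 18/27]
  12 → host 5  [load 25/27]
  4 → host 3  [load 26/27]
6 hosts opened.

6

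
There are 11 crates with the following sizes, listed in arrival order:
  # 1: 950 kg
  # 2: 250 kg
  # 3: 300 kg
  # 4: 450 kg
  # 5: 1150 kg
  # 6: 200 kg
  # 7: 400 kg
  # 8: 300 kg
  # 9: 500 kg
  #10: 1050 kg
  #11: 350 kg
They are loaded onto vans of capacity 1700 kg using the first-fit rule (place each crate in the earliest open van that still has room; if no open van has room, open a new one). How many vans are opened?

4

  950 → van 1 (new)  [load 950/1700]
  250 → van 1  [load 1200/1700]
  300 → van 1  [load 1500/1700]
  450 → van 2 (new)  [load 450/1700]
  1150 → van 2  [load 1600/1700]
  200 → van 1  [load 1700/1700]
  400 → van 3 (new)  [load 400/1700]
  300 → van 3  [load 700/1700]
  500 → van 3  [load 1200/1700]
  1050 → van 4 (new)  [load 1050/1700]
  350 → van 3  [load 1550/1700]
4 vans opened.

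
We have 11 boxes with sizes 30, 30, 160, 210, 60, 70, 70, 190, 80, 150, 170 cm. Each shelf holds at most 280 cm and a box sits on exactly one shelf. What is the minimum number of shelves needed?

5

Total = 210 + 190 + 170 + 160 + 150 + 80 + 70 + 70 + 60 + 30 + 30 = 1220 cm.
Lower bound: ⌈1220/280⌉ = 5 shelves.
A packing using 5 shelves:
  shelf 1: 210 + 70 = 280
  shelf 2: 190 + 80 = 270
  shelf 3: 170 + 70 + 30 = 270
  shelf 4: 160 + 60 + 30 = 250
  shelf 5: 150 = 150
This matches the lower bound, so 5 is optimal.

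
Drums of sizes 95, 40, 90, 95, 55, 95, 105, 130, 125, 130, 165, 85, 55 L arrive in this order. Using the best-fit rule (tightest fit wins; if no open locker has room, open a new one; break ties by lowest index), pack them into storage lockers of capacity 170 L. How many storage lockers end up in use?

10

  95 → locker 1 (new)  [load 95/170]
  40 → locker 1  [load 135/170]
  90 → locker 2 (new)  [load 90/170]
  95 → locker 3 (new)  [load 95/170]
  55 → locker 3  [load 150/170]
  95 → locker 4 (new)  [load 95/170]
  105 → locker 5 (new)  [load 105/170]
  130 → locker 6 (new)  [load 130/170]
  125 → locker 7 (new)  [load 125/170]
  130 → locker 8 (new)  [load 130/170]
  165 → locker 9 (new)  [load 165/170]
  85 → locker 10 (new)  [load 85/170]
  55 → locker 5  [load 160/170]
10 storage lockers opened.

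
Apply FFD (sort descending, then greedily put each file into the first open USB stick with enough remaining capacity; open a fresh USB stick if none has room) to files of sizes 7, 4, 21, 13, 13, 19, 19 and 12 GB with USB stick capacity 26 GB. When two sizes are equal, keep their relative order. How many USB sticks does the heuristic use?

5

Sorted descending: 21, 19, 19, 13, 13, 12, 7, 4.
  21 → USB stick 1 (new)  [load 21/26]
  19 → USB stick 2 (new)  [load 19/26]
  19 → USB stick 3 (new)  [load 19/26]
  13 → USB stick 4 (new)  [load 13/26]
  13 → USB stick 4  [load 26/26]
  12 → USB stick 5 (new)  [load 12/26]
  7 → USB stick 2  [load 26/26]
  4 → USB stick 1  [load 25/26]
5 USB sticks opened.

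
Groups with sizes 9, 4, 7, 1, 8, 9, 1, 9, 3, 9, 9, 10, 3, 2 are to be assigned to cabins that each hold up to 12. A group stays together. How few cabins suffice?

Total = 10 + 9 + 9 + 9 + 9 + 9 + 8 + 7 + 4 + 3 + 3 + 2 + 1 + 1 = 84.
Lower bound: ⌈84/12⌉ = 7 cabins.
Also, 8 groups each exceed 6, and no two of those can share a cabin, so at least 8 cabins are needed.
A packing using 8 cabins:
  cabin 1: 10 + 2 = 12
  cabin 2: 9 + 3 = 12
  cabin 3: 9 + 3 = 12
  cabin 4: 9 + 1 + 1 = 11
  cabin 5: 9 = 9
  cabin 6: 9 = 9
  cabin 7: 8 + 4 = 12
  cabin 8: 7 = 7
This matches the lower bound, so 8 is optimal.

8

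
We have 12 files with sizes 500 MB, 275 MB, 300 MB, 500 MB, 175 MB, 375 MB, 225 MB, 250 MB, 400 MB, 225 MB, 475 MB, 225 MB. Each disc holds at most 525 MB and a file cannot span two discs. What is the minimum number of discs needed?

9

Total = 500 + 500 + 475 + 400 + 375 + 300 + 275 + 250 + 225 + 225 + 225 + 175 = 3925 MB.
Lower bound: ⌈3925/525⌉ = 8 discs.
A packing using 9 discs:
  disc 1: 500 = 500
  disc 2: 500 = 500
  disc 3: 475 = 475
  disc 4: 400 = 400
  disc 5: 375 = 375
  disc 6: 300 + 225 = 525
  disc 7: 275 + 250 = 525
  disc 8: 225 + 225 = 450
  disc 9: 175 = 175
No arrangement into 8 discs stays within capacity, so 9 is optimal.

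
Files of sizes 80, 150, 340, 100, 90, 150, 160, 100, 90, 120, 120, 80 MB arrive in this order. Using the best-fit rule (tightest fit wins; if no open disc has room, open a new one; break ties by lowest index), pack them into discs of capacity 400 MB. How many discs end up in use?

5

  80 → disc 1 (new)  [load 80/400]
  150 → disc 1  [load 230/400]
  340 → disc 2 (new)  [load 340/400]
  100 → disc 1  [load 330/400]
  90 → disc 3 (new)  [load 90/400]
  150 → disc 3  [load 240/400]
  160 → disc 3  [load 400/400]
  100 → disc 4 (new)  [load 100/400]
  90 → disc 4  [load 190/400]
  120 → disc 4  [load 310/400]
  120 → disc 5 (new)  [load 120/400]
  80 → disc 4  [load 390/400]
5 discs opened.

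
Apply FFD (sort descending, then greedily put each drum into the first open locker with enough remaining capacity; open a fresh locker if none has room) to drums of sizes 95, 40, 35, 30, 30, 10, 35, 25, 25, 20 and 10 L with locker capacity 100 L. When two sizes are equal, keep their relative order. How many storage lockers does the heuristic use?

Sorted descending: 95, 40, 35, 35, 30, 30, 25, 25, 20, 10, 10.
  95 → locker 1 (new)  [load 95/100]
  40 → locker 2 (new)  [load 40/100]
  35 → locker 2  [load 75/100]
  35 → locker 3 (new)  [load 35/100]
  30 → locker 3  [load 65/100]
  30 → locker 3  [load 95/100]
  25 → locker 2  [load 100/100]
  25 → locker 4 (new)  [load 25/100]
  20 → locker 4  [load 45/100]
  10 → locker 4  [load 55/100]
  10 → locker 4  [load 65/100]
4 storage lockers opened.

4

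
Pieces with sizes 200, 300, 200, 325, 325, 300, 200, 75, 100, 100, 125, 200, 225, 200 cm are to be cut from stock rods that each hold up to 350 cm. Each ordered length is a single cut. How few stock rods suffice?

Total = 325 + 325 + 300 + 300 + 225 + 200 + 200 + 200 + 200 + 200 + 125 + 100 + 100 + 75 = 2875 cm.
Lower bound: ⌈2875/350⌉ = 9 stock rods.
Also, 10 pieces each exceed 175 cm, and no two of those can share a stock rod, so at least 10 stock rods are needed.
A packing using 10 stock rods:
  stock rod 1: 325 = 325
  stock rod 2: 325 = 325
  stock rod 3: 300 = 300
  stock rod 4: 300 = 300
  stock rod 5: 225 + 125 = 350
  stock rod 6: 200 + 100 = 300
  stock rod 7: 200 + 100 = 300
  stock rod 8: 200 + 75 = 275
  stock rod 9: 200 = 200
  stock rod 10: 200 = 200
This matches the lower bound, so 10 is optimal.

10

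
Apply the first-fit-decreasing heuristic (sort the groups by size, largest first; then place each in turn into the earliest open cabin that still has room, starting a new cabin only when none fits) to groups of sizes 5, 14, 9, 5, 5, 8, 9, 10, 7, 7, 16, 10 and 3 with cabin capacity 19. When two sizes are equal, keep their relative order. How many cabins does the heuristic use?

6

Sorted descending: 16, 14, 10, 10, 9, 9, 8, 7, 7, 5, 5, 5, 3.
  16 → cabin 1 (new)  [load 16/19]
  14 → cabin 2 (new)  [load 14/19]
  10 → cabin 3 (new)  [load 10/19]
  10 → cabin 4 (new)  [load 10/19]
  9 → cabin 3  [load 19/19]
  9 → cabin 4  [load 19/19]
  8 → cabin 5 (new)  [load 8/19]
  7 → cabin 5  [load 15/19]
  7 → cabin 6 (new)  [load 7/19]
  5 → cabin 2  [load 19/19]
  5 → cabin 6  [load 12/19]
  5 → cabin 6  [load 17/19]
  3 → cabin 1  [load 19/19]
6 cabins opened.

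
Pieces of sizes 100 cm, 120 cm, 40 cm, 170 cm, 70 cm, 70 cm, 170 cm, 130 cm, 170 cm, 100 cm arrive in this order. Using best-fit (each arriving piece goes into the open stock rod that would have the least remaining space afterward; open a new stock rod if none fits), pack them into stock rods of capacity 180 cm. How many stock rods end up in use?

7

  100 → stock rod 1 (new)  [load 100/180]
  120 → stock rod 2 (new)  [load 120/180]
  40 → stock rod 2  [load 160/180]
  170 → stock rod 3 (new)  [load 170/180]
  70 → stock rod 1  [load 170/180]
  70 → stock rod 4 (new)  [load 70/180]
  170 → stock rod 5 (new)  [load 170/180]
  130 → stock rod 6 (new)  [load 130/180]
  170 → stock rod 7 (new)  [load 170/180]
  100 → stock rod 4  [load 170/180]
7 stock rods opened.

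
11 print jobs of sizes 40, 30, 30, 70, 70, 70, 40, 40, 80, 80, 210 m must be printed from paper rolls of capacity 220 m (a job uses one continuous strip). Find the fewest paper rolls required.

Total = 210 + 80 + 80 + 70 + 70 + 70 + 40 + 40 + 40 + 30 + 30 = 760 m.
Lower bound: ⌈760/220⌉ = 4 paper rolls.
A packing using 4 paper rolls:
  roll 1: 210 = 210
  roll 2: 80 + 80 + 40 = 200
  roll 3: 70 + 70 + 70 = 210
  roll 4: 40 + 40 + 30 + 30 = 140
This matches the lower bound, so 4 is optimal.

4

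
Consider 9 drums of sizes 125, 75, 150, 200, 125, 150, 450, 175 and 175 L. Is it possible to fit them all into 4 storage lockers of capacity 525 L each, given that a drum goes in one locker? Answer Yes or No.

A valid assignment using 4 storage lockers:
  locker 1: 450 + 75 = 525
  locker 2: 200 + 175 + 150 = 525
  locker 3: 175 + 150 + 125 = 450
  locker 4: 125 = 125
Every load is within 525 L, so 4 storage lockers suffice.

Yes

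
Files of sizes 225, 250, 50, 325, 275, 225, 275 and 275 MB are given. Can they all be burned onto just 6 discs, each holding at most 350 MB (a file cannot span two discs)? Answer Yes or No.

Total = 1900 MB; ⌈1900/350⌉ = 6.
7 files each exceed half the capacity and cannot share a disc, forcing at least 7 discs.
At least 7 discs are required, but only 6 are allowed.

No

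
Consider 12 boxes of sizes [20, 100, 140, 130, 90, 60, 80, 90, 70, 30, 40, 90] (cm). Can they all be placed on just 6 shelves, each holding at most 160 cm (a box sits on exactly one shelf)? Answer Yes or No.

No

Total = 940 cm; ⌈940/160⌉ = 6.
The bound of 6 does not rule out 6, but exhaustive search shows no assignment into 6 shelves of capacity 160 cm exists — the minimum is 7.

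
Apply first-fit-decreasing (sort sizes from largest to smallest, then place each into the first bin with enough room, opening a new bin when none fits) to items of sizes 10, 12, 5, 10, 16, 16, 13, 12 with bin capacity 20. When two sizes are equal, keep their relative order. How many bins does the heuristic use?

6

Sorted descending: 16, 16, 13, 12, 12, 10, 10, 5.
  16 → bin 1 (new)  [load 16/20]
  16 → bin 2 (new)  [load 16/20]
  13 → bin 3 (new)  [load 13/20]
  12 → bin 4 (new)  [load 12/20]
  12 → bin 5 (new)  [load 12/20]
  10 → bin 6 (new)  [load 10/20]
  10 → bin 6  [load 20/20]
  5 → bin 3  [load 18/20]
6 bins opened.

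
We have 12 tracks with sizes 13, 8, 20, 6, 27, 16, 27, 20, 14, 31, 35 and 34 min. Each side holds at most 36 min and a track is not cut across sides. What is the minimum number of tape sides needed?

8

Total = 35 + 34 + 31 + 27 + 27 + 20 + 20 + 16 + 14 + 13 + 8 + 6 = 251 min.
Lower bound: ⌈251/36⌉ = 7 tape sides.
A packing using 8 tape sides:
  side 1: 35 = 35
  side 2: 34 = 34
  side 3: 31 = 31
  side 4: 27 + 8 = 35
  side 5: 27 + 6 = 33
  side 6: 20 + 16 = 36
  side 7: 20 + 14 = 34
  side 8: 13 = 13
No arrangement into 7 tape sides stays within capacity, so 8 is optimal.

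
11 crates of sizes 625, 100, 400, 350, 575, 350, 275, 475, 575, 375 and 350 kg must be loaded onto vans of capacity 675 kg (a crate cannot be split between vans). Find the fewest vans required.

Total = 625 + 575 + 575 + 475 + 400 + 375 + 350 + 350 + 350 + 275 + 100 = 4450 kg.
Lower bound: ⌈4450/675⌉ = 7 vans.
Also, 9 crates each exceed 675/2 kg, and no two of those can share a van, so at least 9 vans are needed.
A packing using 9 vans:
  van 1: 625 = 625
  van 2: 575 + 100 = 675
  van 3: 575 = 575
  van 4: 475 = 475
  van 5: 400 + 275 = 675
  van 6: 375 = 375
  van 7: 350 = 350
  van 8: 350 = 350
  van 9: 350 = 350
This matches the lower bound, so 9 is optimal.

9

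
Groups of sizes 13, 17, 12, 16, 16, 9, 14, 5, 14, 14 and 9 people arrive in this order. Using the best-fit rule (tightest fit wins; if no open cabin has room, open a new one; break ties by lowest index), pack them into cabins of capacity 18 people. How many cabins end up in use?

9

  13 → cabin 1 (new)  [load 13/18]
  17 → cabin 2 (new)  [load 17/18]
  12 → cabin 3 (new)  [load 12/18]
  16 → cabin 4 (new)  [load 16/18]
  16 → cabin 5 (new)  [load 16/18]
  9 → cabin 6 (new)  [load 9/18]
  14 → cabin 7 (new)  [load 14/18]
  5 → cabin 1  [load 18/18]
  14 → cabin 8 (new)  [load 14/18]
  14 → cabin 9 (new)  [load 14/18]
  9 → cabin 6  [load 18/18]
9 cabins opened.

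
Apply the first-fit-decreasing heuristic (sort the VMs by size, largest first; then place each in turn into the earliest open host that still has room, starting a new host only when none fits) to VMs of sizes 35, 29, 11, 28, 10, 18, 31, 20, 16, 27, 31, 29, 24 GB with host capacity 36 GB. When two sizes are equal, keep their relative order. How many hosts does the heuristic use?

10

Sorted descending: 35, 31, 31, 29, 29, 28, 27, 24, 20, 18, 16, 11, 10.
  35 → host 1 (new)  [load 35/36]
  31 → host 2 (new)  [load 31/36]
  31 → host 3 (new)  [load 31/36]
  29 → host 4 (new)  [load 29/36]
  29 → host 5 (new)  [load 29/36]
  28 → host 6 (new)  [load 28/36]
  27 → host 7 (new)  [load 27/36]
  24 → host 8 (new)  [load 24/36]
  20 → host 9 (new)  [load 20/36]
  18 → host 10 (new)  [load 18/36]
  16 → host 9  [load 36/36]
  11 → host 8  [load 35/36]
  10 → host 10  [load 28/36]
10 hosts opened.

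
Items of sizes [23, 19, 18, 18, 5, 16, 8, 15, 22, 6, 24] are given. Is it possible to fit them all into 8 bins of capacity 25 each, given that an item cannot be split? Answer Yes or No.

Yes

A valid assignment using 8 bins:
  bin 1: 24 = 24
  bin 2: 23 = 23
  bin 3: 22 = 22
  bin 4: 19 + 6 = 25
  bin 5: 18 + 5 = 23
  bin 6: 18 = 18
  bin 7: 16 + 8 = 24
  bin 8: 15 = 15
Every load is within 25, so 8 bins suffice.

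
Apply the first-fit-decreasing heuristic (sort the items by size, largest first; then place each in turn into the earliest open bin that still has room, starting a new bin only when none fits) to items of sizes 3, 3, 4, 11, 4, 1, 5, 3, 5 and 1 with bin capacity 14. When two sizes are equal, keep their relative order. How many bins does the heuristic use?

3

Sorted descending: 11, 5, 5, 4, 4, 3, 3, 3, 1, 1.
  11 → bin 1 (new)  [load 11/14]
  5 → bin 2 (new)  [load 5/14]
  5 → bin 2  [load 10/14]
  4 → bin 2  [load 14/14]
  4 → bin 3 (new)  [load 4/14]
  3 → bin 1  [load 14/14]
  3 → bin 3  [load 7/14]
  3 → bin 3  [load 10/14]
  1 → bin 3  [load 11/14]
  1 → bin 3  [load 12/14]
3 bins opened.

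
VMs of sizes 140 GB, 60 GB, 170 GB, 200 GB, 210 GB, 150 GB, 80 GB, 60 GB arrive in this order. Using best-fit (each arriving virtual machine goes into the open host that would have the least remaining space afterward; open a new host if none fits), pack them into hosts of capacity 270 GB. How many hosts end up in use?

5

  140 → host 1 (new)  [load 140/270]
  60 → host 1  [load 200/270]
  170 → host 2 (new)  [load 170/270]
  200 → host 3 (new)  [load 200/270]
  210 → host 4 (new)  [load 210/270]
  150 → host 5 (new)  [load 150/270]
  80 → host 2  [load 250/270]
  60 → host 4  [load 270/270]
5 hosts opened.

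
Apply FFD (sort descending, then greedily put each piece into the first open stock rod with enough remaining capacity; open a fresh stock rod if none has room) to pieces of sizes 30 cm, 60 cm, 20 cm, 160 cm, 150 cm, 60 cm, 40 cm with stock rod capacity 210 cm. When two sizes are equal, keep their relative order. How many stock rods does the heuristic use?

Sorted descending: 160, 150, 60, 60, 40, 30, 20.
  160 → stock rod 1 (new)  [load 160/210]
  150 → stock rod 2 (new)  [load 150/210]
  60 → stock rod 2  [load 210/210]
  60 → stock rod 3 (new)  [load 60/210]
  40 → stock rod 1  [load 200/210]
  30 → stock rod 3  [load 90/210]
  20 → stock rod 3  [load 110/210]
3 stock rods opened.

3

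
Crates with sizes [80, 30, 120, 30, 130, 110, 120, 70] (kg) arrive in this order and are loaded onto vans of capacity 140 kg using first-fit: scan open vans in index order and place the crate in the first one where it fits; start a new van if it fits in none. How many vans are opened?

6

  80 → van 1 (new)  [load 80/140]
  30 → van 1  [load 110/140]
  120 → van 2 (new)  [load 120/140]
  30 → van 1  [load 140/140]
  130 → van 3 (new)  [load 130/140]
  110 → van 4 (new)  [load 110/140]
  120 → van 5 (new)  [load 120/140]
  70 → van 6 (new)  [load 70/140]
6 vans opened.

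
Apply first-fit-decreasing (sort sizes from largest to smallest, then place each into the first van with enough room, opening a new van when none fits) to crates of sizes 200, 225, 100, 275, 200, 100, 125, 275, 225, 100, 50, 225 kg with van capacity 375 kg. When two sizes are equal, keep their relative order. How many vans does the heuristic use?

Sorted descending: 275, 275, 225, 225, 225, 200, 200, 125, 100, 100, 100, 50.
  275 → van 1 (new)  [load 275/375]
  275 → van 2 (new)  [load 275/375]
  225 → van 3 (new)  [load 225/375]
  225 → van 4 (new)  [load 225/375]
  225 → van 5 (new)  [load 225/375]
  200 → van 6 (new)  [load 200/375]
  200 → van 7 (new)  [load 200/375]
  125 → van 3  [load 350/375]
  100 → van 1  [load 375/375]
  100 → van 2  [load 375/375]
  100 → van 4  [load 325/375]
  50 → van 4  [load 375/375]
7 vans opened.

7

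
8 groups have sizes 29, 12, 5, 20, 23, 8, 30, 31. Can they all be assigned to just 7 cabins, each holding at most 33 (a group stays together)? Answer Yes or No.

Yes

A valid assignment using 6 cabins:
  cabin 1: 31 = 31
  cabin 2: 30 = 30
  cabin 3: 29 = 29
  cabin 4: 23 + 8 = 31
  cabin 5: 20 + 12 = 32
  cabin 6: 5 = 5
That uses only 6 ≤ 7, so 7 cabins are enough.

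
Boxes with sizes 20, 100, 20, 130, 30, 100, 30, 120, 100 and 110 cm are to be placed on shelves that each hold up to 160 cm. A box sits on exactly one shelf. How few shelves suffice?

Total = 130 + 120 + 110 + 100 + 100 + 100 + 30 + 30 + 20 + 20 = 760 cm.
Lower bound: ⌈760/160⌉ = 5 shelves.
Also, 6 boxes each exceed 80 cm, and no two of those can share a shelf, so at least 6 shelves are needed.
A packing using 6 shelves:
  shelf 1: 130 + 30 = 160
  shelf 2: 120 + 30 = 150
  shelf 3: 110 + 20 + 20 = 150
  shelf 4: 100 = 100
  shelf 5: 100 = 100
  shelf 6: 100 = 100
This matches the lower bound, so 6 is optimal.

6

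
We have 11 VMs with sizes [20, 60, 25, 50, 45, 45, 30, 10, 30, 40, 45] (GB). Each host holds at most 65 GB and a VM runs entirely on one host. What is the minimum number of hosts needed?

7

Total = 60 + 50 + 45 + 45 + 45 + 40 + 30 + 30 + 25 + 20 + 10 = 400 GB.
Lower bound: ⌈400/65⌉ = 7 hosts.
A packing using 7 hosts:
  host 1: 60 = 60
  host 2: 50 + 10 = 60
  host 3: 45 + 20 = 65
  host 4: 45 = 45
  host 5: 45 = 45
  host 6: 40 + 25 = 65
  host 7: 30 + 30 = 60
This matches the lower bound, so 7 is optimal.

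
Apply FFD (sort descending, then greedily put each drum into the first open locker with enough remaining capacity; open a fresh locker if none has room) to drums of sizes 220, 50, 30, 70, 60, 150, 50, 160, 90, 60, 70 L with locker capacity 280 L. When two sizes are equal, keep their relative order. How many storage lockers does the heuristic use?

Sorted descending: 220, 160, 150, 90, 70, 70, 60, 60, 50, 50, 30.
  220 → locker 1 (new)  [load 220/280]
  160 → locker 2 (new)  [load 160/280]
  150 → locker 3 (new)  [load 150/280]
  90 → locker 2  [load 250/280]
  70 → locker 3  [load 220/280]
  70 → locker 4 (new)  [load 70/280]
  60 → locker 1  [load 280/280]
  60 → locker 3  [load 280/280]
  50 → locker 4  [load 120/280]
  50 → locker 4  [load 170/280]
  30 → locker 2  [load 280/280]
4 storage lockers opened.

4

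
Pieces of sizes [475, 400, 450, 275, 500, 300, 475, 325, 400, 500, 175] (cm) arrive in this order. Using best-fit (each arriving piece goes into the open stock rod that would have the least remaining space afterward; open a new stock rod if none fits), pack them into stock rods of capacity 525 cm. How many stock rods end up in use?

10

  475 → stock rod 1 (new)  [load 475/525]
  400 → stock rod 2 (new)  [load 400/525]
  450 → stock rod 3 (new)  [load 450/525]
  275 → stock rod 4 (new)  [load 275/525]
  500 → stock rod 5 (new)  [load 500/525]
  300 → stock rod 6 (new)  [load 300/525]
  475 → stock rod 7 (new)  [load 475/525]
  325 → stock rod 8 (new)  [load 325/525]
  400 → stock rod 9 (new)  [load 400/525]
  500 → stock rod 10 (new)  [load 500/525]
  175 → stock rod 8  [load 500/525]
10 stock rods opened.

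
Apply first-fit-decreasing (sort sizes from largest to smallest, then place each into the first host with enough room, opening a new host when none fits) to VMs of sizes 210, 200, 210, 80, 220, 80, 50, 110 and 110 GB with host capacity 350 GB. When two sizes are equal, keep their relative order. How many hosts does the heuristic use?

Sorted descending: 220, 210, 210, 200, 110, 110, 80, 80, 50.
  220 → host 1 (new)  [load 220/350]
  210 → host 2 (new)  [load 210/350]
  210 → host 3 (new)  [load 210/350]
  200 → host 4 (new)  [load 200/350]
  110 → host 1  [load 330/350]
  110 → host 2  [load 320/350]
  80 → host 3  [load 290/350]
  80 → host 4  [load 280/350]
  50 → host 3  [load 340/350]
4 hosts opened.

4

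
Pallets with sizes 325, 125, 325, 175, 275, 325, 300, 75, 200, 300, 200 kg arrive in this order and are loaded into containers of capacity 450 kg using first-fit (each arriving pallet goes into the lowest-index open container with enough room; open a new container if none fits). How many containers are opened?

7

  325 → container 1 (new)  [load 325/450]
  125 → container 1  [load 450/450]
  325 → container 2 (new)  [load 325/450]
  175 → container 3 (new)  [load 175/450]
  275 → container 3  [load 450/450]
  325 → container 4 (new)  [load 325/450]
  300 → container 5 (new)  [load 300/450]
  75 → container 2  [load 400/450]
  200 → container 6 (new)  [load 200/450]
  300 → container 7 (new)  [load 300/450]
  200 → container 6  [load 400/450]
7 containers opened.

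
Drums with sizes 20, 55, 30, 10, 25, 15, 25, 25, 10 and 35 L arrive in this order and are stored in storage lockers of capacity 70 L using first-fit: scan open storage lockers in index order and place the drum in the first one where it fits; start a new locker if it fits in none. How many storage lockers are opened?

  20 → locker 1 (new)  [load 20/70]
  55 → locker 2 (new)  [load 55/70]
  30 → locker 1  [load 50/70]
  10 → locker 1  [load 60/70]
  25 → locker 3 (new)  [load 25/70]
  15 → locker 2  [load 70/70]
  25 → locker 3  [load 50/70]
  25 → locker 4 (new)  [load 25/70]
  10 → locker 1  [load 70/70]
  35 → locker 4  [load 60/70]
4 storage lockers opened.

4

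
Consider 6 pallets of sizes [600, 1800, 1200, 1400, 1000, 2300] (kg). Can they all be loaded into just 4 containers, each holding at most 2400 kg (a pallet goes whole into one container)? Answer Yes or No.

A valid assignment using 4 containers:
  container 1: 2300 = 2300
  container 2: 1800 + 600 = 2400
  container 3: 1400 + 1000 = 2400
  container 4: 1200 = 1200
Every load is within 2400 kg, so 4 containers suffice.

Yes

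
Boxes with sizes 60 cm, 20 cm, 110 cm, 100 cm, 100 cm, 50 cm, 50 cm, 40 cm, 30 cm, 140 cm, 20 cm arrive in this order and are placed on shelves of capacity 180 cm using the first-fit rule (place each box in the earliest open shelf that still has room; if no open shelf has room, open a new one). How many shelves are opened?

4

  60 → shelf 1 (new)  [load 60/180]
  20 → shelf 1  [load 80/180]
  110 → shelf 2 (new)  [load 110/180]
  100 → shelf 1  [load 180/180]
  100 → shelf 3 (new)  [load 100/180]
  50 → shelf 2  [load 160/180]
  50 → shelf 3  [load 150/180]
  40 → shelf 4 (new)  [load 40/180]
  30 → shelf 3  [load 180/180]
  140 → shelf 4  [load 180/180]
  20 → shelf 2  [load 180/180]
4 shelves opened.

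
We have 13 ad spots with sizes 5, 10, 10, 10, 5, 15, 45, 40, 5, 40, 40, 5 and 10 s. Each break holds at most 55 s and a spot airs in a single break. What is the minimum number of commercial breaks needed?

5

Total = 45 + 40 + 40 + 40 + 15 + 10 + 10 + 10 + 10 + 5 + 5 + 5 + 5 = 240 s.
Lower bound: ⌈240/55⌉ = 5 commercial breaks.
A packing using 5 commercial breaks:
  break 1: 45 + 10 = 55
  break 2: 40 + 15 = 55
  break 3: 40 + 10 + 5 = 55
  break 4: 40 + 10 + 5 = 55
  break 5: 10 + 5 + 5 = 20
This matches the lower bound, so 5 is optimal.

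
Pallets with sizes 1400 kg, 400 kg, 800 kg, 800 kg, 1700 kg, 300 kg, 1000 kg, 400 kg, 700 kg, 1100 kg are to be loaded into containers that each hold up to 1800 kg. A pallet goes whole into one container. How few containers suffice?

Total = 1700 + 1400 + 1100 + 1000 + 800 + 800 + 700 + 400 + 400 + 300 = 8600 kg.
Lower bound: ⌈8600/1800⌉ = 5 containers.
A packing using 5 containers:
  container 1: 1700 = 1700
  container 2: 1400 + 400 = 1800
  container 3: 1100 + 700 = 1800
  container 4: 1000 + 800 = 1800
  container 5: 800 + 400 + 300 = 1500
This matches the lower bound, so 5 is optimal.

5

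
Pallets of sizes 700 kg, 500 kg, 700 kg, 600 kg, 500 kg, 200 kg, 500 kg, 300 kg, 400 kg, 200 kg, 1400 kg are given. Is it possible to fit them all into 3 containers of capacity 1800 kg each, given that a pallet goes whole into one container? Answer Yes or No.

No

Total = 6000 kg; ⌈6000/1800⌉ = 4.
At least 4 containers are required, but only 3 are allowed.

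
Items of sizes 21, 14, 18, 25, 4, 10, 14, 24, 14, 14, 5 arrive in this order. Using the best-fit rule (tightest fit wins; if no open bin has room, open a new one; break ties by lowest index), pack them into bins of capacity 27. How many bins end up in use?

  21 → bin 1 (new)  [load 21/27]
  14 → bin 2 (new)  [load 14/27]
  18 → bin 3 (new)  [load 18/27]
  25 → bin 4 (new)  [load 25/27]
  4 → bin 1  [load 25/27]
  10 → bin 2  [load 24/27]
  14 → bin 5 (new)  [load 14/27]
  24 → bin 6 (new)  [load 24/27]
  14 → bin 7 (new)  [load 14/27]
  14 → bin 8 (new)  [load 14/27]
  5 → bin 3  [load 23/27]
8 bins opened.

8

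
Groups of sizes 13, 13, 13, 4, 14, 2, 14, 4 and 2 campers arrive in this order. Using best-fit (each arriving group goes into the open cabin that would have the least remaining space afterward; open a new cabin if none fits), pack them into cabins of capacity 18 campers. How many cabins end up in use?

5

  13 → cabin 1 (new)  [load 13/18]
  13 → cabin 2 (new)  [load 13/18]
  13 → cabin 3 (new)  [load 13/18]
  4 → cabin 1  [load 17/18]
  14 → cabin 4 (new)  [load 14/18]
  2 → cabin 4  [load 16/18]
  14 → cabin 5 (new)  [load 14/18]
  4 → cabin 5  [load 18/18]
  2 → cabin 4  [load 18/18]
5 cabins opened.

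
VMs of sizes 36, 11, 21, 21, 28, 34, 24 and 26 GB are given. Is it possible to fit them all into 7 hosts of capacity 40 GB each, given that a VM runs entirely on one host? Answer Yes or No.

A valid assignment using 7 hosts:
  host 1: 36 = 36
  host 2: 34 = 34
  host 3: 28 + 11 = 39
  host 4: 26 = 26
  host 5: 24 = 24
  host 6: 21 = 21
  host 7: 21 = 21
Every load is within 40 GB, so 7 hosts suffice.

Yes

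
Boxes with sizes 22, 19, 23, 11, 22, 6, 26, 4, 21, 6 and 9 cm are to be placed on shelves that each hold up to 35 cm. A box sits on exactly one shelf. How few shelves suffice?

6

Total = 26 + 23 + 22 + 22 + 21 + 19 + 11 + 9 + 6 + 6 + 4 = 169 cm.
Lower bound: ⌈169/35⌉ = 5 shelves.
Also, 6 boxes each exceed 35/2 cm, and no two of those can share a shelf, so at least 6 shelves are needed.
A packing using 6 shelves:
  shelf 1: 26 + 9 = 35
  shelf 2: 23 + 11 = 34
  shelf 3: 22 + 6 + 6 = 34
  shelf 4: 22 + 4 = 26
  shelf 5: 21 = 21
  shelf 6: 19 = 19
This matches the lower bound, so 6 is optimal.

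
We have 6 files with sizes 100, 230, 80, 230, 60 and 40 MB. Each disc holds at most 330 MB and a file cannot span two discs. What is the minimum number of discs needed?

3

Total = 230 + 230 + 100 + 80 + 60 + 40 = 740 MB.
Lower bound: ⌈740/330⌉ = 3 discs.
A packing using 3 discs:
  disc 1: 230 + 100 = 330
  disc 2: 230 + 80 = 310
  disc 3: 60 + 40 = 100
This matches the lower bound, so 3 is optimal.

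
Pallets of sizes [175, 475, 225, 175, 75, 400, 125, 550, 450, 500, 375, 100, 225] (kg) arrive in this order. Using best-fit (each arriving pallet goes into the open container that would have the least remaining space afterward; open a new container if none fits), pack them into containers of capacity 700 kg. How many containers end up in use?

7

  175 → container 1 (new)  [load 175/700]
  475 → container 1  [load 650/700]
  225 → container 2 (new)  [load 225/700]
  175 → container 2  [load 400/700]
  75 → container 2  [load 475/700]
  400 → container 3 (new)  [load 400/700]
  125 → container 2  [load 600/700]
  550 → container 4 (new)  [load 550/700]
  450 → container 5 (new)  [load 450/700]
  500 → container 6 (new)  [load 500/700]
  375 → container 7 (new)  [load 375/700]
  100 → container 2  [load 700/700]
  225 → container 5  [load 675/700]
7 containers opened.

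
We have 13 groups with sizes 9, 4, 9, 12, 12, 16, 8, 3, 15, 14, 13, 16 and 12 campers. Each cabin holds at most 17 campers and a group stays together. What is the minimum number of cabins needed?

Total = 16 + 16 + 15 + 14 + 13 + 12 + 12 + 12 + 9 + 9 + 8 + 4 + 3 = 143 campers.
Lower bound: ⌈143/17⌉ = 9 cabins.
Also, 10 groups each exceed 17/2 campers, and no two of those can share a cabin, so at least 10 cabins are needed.
A packing using 10 cabins:
  cabin 1: 16 = 16
  cabin 2: 16 = 16
  cabin 3: 15 = 15
  cabin 4: 14 + 3 = 17
  cabin 5: 13 + 4 = 17
  cabin 6: 12 = 12
  cabin 7: 12 = 12
  cabin 8: 12 = 12
  cabin 9: 9 + 8 = 17
  cabin 10: 9 = 9
This matches the lower bound, so 10 is optimal.

10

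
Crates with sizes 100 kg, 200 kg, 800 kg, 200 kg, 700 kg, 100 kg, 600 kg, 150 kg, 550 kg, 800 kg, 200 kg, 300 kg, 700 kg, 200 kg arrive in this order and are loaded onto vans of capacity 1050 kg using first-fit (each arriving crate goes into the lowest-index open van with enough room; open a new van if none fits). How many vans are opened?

  100 → van 1 (new)  [load 100/1050]
  200 → van 1  [load 300/1050]
  800 → van 2 (new)  [load 800/1050]
  200 → van 1  [load 500/1050]
  700 → van 3 (new)  [load 700/1050]
  100 → van 1  [load 600/1050]
  600 → van 4 (new)  [load 600/1050]
  150 → van 1  [load 750/1050]
  550 → van 5 (new)  [load 550/1050]
  800 → van 6 (new)  [load 800/1050]
  200 → van 1  [load 950/1050]
  300 → van 3  [load 1000/1050]
  700 → van 7 (new)  [load 700/1050]
  200 → van 2  [load 1000/1050]
7 vans opened.

7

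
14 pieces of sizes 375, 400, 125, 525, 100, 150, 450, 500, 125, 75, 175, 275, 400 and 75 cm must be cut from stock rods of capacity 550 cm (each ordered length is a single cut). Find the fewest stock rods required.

7

Total = 525 + 500 + 450 + 400 + 400 + 375 + 275 + 175 + 150 + 125 + 125 + 100 + 75 + 75 = 3750 cm.
Lower bound: ⌈3750/550⌉ = 7 stock rods.
A packing using 7 stock rods:
  stock rod 1: 525 = 525
  stock rod 2: 500 = 500
  stock rod 3: 450 + 100 = 550
  stock rod 4: 400 + 150 = 550
  stock rod 5: 400 + 125 = 525
  stock rod 6: 375 + 175 = 550
  stock rod 7: 275 + 125 + 75 + 75 = 550
This matches the lower bound, so 7 is optimal.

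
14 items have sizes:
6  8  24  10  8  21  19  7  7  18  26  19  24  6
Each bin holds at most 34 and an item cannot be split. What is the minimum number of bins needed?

7

Total = 26 + 24 + 24 + 21 + 19 + 19 + 18 + 10 + 8 + 8 + 7 + 7 + 6 + 6 = 203.
Lower bound: ⌈203/34⌉ = 6 bins.
Also, 7 items each exceed 17, and no two of those can share a bin, so at least 7 bins are needed.
A packing using 7 bins:
  bin 1: 26 + 8 = 34
  bin 2: 24 + 10 = 34
  bin 3: 24 + 8 = 32
  bin 4: 21 + 7 + 6 = 34
  bin 5: 19 + 7 + 6 = 32
  bin 6: 19 = 19
  bin 7: 18 = 18
This matches the lower bound, so 7 is optimal.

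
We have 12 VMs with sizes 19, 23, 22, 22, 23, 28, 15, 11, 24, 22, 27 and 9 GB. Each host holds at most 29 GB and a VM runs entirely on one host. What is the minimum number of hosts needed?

10

Total = 28 + 27 + 24 + 23 + 23 + 22 + 22 + 22 + 19 + 15 + 11 + 9 = 245 GB.
Lower bound: ⌈245/29⌉ = 9 hosts.
Also, 10 VMs each exceed 29/2 GB, and no two of those can share a host, so at least 10 hosts are needed.
A packing using 10 hosts:
  host 1: 28 = 28
  host 2: 27 = 27
  host 3: 24 = 24
  host 4: 23 = 23
  host 5: 23 = 23
  host 6: 22 = 22
  host 7: 22 = 22
  host 8: 22 = 22
  host 9: 19 + 9 = 28
  host 10: 15 + 11 = 26
This matches the lower bound, so 10 is optimal.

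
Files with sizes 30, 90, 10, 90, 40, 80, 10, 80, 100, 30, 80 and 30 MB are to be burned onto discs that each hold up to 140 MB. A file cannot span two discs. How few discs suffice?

6

Total = 100 + 90 + 90 + 80 + 80 + 80 + 40 + 30 + 30 + 30 + 10 + 10 = 670 MB.
Lower bound: ⌈670/140⌉ = 5 discs.
Also, 6 files each exceed 70 MB, and no two of those can share a disc, so at least 6 discs are needed.
A packing using 6 discs:
  disc 1: 100 + 40 = 140
  disc 2: 90 + 30 + 10 + 10 = 140
  disc 3: 90 + 30 = 120
  disc 4: 80 + 30 = 110
  disc 5: 80 = 80
  disc 6: 80 = 80
This matches the lower bound, so 6 is optimal.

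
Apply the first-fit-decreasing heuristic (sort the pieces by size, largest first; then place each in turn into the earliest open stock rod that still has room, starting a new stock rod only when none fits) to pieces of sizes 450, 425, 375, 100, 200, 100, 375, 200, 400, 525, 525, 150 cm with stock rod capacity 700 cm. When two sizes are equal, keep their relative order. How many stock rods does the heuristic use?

Sorted descending: 525, 525, 450, 425, 400, 375, 375, 200, 200, 150, 100, 100.
  525 → stock rod 1 (new)  [load 525/700]
  525 → stock rod 2 (new)  [load 525/700]
  450 → stock rod 3 (new)  [load 450/700]
  425 → stock rod 4 (new)  [load 425/700]
  400 → stock rod 5 (new)  [load 400/700]
  375 → stock rod 6 (new)  [load 375/700]
  375 → stock rod 7 (new)  [load 375/700]
  200 → stock rod 3  [load 650/700]
  200 → stock rod 4  [load 625/700]
  150 → stock rod 1  [load 675/700]
  100 → stock rod 2  [load 625/700]
  100 → stock rod 5  [load 500/700]
7 stock rods opened.

7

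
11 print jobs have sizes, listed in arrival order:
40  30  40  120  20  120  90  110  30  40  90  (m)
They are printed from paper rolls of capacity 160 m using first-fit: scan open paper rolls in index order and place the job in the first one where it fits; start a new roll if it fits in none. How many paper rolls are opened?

6

  40 → roll 1 (new)  [load 40/160]
  30 → roll 1  [load 70/160]
  40 → roll 1  [load 110/160]
  120 → roll 2 (new)  [load 120/160]
  20 → roll 1  [load 130/160]
  120 → roll 3 (new)  [load 120/160]
  90 → roll 4 (new)  [load 90/160]
  110 → roll 5 (new)  [load 110/160]
  30 → roll 1  [load 160/160]
  40 → roll 2  [load 160/160]
  90 → roll 6 (new)  [load 90/160]
6 paper rolls opened.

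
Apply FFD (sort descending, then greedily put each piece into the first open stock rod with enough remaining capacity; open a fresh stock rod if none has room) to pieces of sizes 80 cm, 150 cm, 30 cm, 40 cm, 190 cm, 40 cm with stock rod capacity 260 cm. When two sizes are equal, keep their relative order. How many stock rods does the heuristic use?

Sorted descending: 190, 150, 80, 40, 40, 30.
  190 → stock rod 1 (new)  [load 190/260]
  150 → stock rod 2 (new)  [load 150/260]
  80 → stock rod 2  [load 230/260]
  40 → stock rod 1  [load 230/260]
  40 → stock rod 3 (new)  [load 40/260]
  30 → stock rod 1  [load 260/260]
3 stock rods opened.

3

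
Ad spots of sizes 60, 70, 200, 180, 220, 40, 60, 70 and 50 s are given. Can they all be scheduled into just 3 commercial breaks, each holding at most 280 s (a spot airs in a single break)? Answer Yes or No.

Total = 950 s; ⌈950/280⌉ = 4.
At least 4 commercial breaks are required, but only 3 are allowed.

No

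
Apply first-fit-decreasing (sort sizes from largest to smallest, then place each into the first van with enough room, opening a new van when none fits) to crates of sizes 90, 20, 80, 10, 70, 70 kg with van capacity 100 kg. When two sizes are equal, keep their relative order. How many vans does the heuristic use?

Sorted descending: 90, 80, 70, 70, 20, 10.
  90 → van 1 (new)  [load 90/100]
  80 → van 2 (new)  [load 80/100]
  70 → van 3 (new)  [load 70/100]
  70 → van 4 (new)  [load 70/100]
  20 → van 2  [load 100/100]
  10 → van 1  [load 100/100]
4 vans opened.

4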